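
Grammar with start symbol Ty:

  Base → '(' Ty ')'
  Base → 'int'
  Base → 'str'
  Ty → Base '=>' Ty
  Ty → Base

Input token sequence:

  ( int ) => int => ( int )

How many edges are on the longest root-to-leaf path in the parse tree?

[Ty [Base ( [Ty [Base int]] )] => [Ty [Base int] => [Ty [Base ( [Ty [Base int]] )]]]]

6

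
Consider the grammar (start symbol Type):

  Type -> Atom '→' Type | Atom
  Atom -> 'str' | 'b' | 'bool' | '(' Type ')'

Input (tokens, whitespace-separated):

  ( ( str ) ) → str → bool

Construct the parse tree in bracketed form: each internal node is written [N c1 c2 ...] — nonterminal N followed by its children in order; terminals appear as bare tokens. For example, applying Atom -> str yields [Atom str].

[Type [Atom ( [Type [Atom ( [Type [Atom str]] )]] )] → [Type [Atom str] → [Type [Atom bool]]]]

Type
Atom → Type
( Type ) → Type
( Atom ) → Type
( ( Type ) ) → Type
( ( Atom ) ) → Type
( ( str ) ) → Type
( ( str ) ) → Atom → Type
( ( str ) ) → str → Type
( ( str ) ) → str → Atom
( ( str ) ) → str → bool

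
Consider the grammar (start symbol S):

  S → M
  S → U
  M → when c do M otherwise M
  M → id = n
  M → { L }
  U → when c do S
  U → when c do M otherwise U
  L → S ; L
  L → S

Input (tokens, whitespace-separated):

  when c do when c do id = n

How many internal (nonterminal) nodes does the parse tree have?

[S [U when c do [S [U when c do [S [M id = n]]]]]]

6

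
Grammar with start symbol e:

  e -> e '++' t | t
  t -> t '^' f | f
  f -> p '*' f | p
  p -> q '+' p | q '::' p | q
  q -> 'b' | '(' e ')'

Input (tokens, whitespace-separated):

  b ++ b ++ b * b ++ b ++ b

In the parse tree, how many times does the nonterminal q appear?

6

[e [e [e [e [e [t [f [p [q b]]]]] ++ [t [f [p [q b]]]]] ++ [t [f [p [q b]] * [f [p [q b]]]]]] ++ [t [f [p [q b]]]]] ++ [t [f [p [q b]]]]]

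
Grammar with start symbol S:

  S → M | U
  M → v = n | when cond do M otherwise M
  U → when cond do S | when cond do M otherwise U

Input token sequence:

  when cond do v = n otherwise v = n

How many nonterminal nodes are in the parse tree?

4

[S [M when cond do [M v = n] otherwise [M v = n]]]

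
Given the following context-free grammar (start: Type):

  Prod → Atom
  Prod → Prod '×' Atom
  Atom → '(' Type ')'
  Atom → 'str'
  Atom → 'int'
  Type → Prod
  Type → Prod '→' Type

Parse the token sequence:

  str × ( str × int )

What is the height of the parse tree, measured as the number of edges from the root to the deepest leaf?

7

[Type [Prod [Prod [Atom str]] × [Atom ( [Type [Prod [Prod [Atom str]] × [Atom int]]] )]]]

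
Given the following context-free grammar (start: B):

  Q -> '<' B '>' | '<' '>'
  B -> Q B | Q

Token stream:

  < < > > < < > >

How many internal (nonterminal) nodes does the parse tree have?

[B [Q < [B [Q < >]] >] [B [Q < [B [Q < >]] >]]]

8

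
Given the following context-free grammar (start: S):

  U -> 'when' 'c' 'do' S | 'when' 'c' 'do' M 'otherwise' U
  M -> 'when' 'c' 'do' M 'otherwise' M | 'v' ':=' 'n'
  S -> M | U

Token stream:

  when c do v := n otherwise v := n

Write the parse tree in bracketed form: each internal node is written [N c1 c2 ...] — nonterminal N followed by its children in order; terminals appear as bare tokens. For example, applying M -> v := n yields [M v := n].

S
M
when c do M otherwise M
when c do v := n otherwise M
when c do v := n otherwise v := n

[S [M when c do [M v := n] otherwise [M v := n]]]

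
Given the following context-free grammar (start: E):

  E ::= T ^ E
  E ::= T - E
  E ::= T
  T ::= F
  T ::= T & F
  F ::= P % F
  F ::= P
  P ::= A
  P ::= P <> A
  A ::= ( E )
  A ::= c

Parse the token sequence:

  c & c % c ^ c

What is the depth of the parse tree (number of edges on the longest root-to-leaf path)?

6

[E [T [T [F [P [A c]]]] & [F [P [A c]] % [F [P [A c]]]]] ^ [E [T [F [P [A c]]]]]]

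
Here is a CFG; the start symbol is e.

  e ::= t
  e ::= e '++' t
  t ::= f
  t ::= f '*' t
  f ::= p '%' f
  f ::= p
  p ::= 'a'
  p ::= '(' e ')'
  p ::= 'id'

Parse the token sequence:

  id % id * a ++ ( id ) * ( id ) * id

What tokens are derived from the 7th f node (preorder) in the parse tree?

id

[e [e [t [f [p id] % [f [p id]]] * [t [f [p a]]]]] ++ [t [f [p ( [e [t [f [p id]]]] )]] * [t [f [p ( [e [t [f [p id]]]] )]] * [t [f [p id]]]]]]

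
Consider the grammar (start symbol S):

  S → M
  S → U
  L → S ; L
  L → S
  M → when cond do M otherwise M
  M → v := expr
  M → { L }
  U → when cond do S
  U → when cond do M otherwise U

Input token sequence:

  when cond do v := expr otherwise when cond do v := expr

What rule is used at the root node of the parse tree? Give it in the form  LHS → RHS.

S → U

[S [U when cond do [M v := expr] otherwise [U when cond do [S [M v := expr]]]]]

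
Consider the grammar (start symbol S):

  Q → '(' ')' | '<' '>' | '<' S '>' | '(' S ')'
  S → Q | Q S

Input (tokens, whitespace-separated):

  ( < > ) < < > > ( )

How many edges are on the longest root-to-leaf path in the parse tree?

[S [Q ( [S [Q < >]] )] [S [Q < [S [Q < >]] >] [S [Q ( )]]]]

5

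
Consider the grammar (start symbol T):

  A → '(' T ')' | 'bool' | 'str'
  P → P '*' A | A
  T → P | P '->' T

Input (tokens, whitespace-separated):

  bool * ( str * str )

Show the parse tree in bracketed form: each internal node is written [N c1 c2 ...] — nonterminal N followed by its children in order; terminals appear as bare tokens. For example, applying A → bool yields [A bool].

T
P
P * A
A * A
bool * A
bool * ( T )
bool * ( P )
bool * ( P * A )
bool * ( A * A )
bool * ( str * A )
bool * ( str * str )

[T [P [P [A bool]] * [A ( [T [P [P [A str]] * [A str]]] )]]]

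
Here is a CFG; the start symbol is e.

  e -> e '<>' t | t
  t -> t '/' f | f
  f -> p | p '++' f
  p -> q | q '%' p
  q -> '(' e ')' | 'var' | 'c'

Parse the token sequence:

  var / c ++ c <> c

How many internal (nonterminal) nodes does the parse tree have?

[e [e [t [t [f [p [q var]]]] / [f [p [q c]] ++ [f [p [q c]]]]]] <> [t [f [p [q c]]]]]

17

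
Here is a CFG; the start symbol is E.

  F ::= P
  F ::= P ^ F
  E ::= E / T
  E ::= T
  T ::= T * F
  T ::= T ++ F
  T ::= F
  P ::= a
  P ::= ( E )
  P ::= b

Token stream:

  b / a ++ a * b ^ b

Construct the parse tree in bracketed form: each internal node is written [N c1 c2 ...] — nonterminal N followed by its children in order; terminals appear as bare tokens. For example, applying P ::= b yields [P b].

E
E / T
T / T
F / T
P / T
b / T
b / T * F
b / T ++ F * F
b / F ++ F * F
b / P ++ F * F
b / a ++ F * F
b / a ++ P * F
b / a ++ a * F
b / a ++ a * P ^ F
b / a ++ a * b ^ F
b / a ++ a * b ^ P
b / a ++ a * b ^ b

[E [E [T [F [P b]]]] / [T [T [T [F [P a]]] ++ [F [P a]]] * [F [P b] ^ [F [P b]]]]]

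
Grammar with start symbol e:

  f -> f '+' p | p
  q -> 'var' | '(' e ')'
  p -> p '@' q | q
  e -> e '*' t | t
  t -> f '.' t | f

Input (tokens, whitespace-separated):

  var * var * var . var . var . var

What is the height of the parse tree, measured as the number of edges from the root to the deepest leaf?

8

[e [e [e [t [f [p [q var]]]]] * [t [f [p [q var]]]]] * [t [f [p [q var]]] . [t [f [p [q var]]] . [t [f [p [q var]]] . [t [f [p [q var]]]]]]]]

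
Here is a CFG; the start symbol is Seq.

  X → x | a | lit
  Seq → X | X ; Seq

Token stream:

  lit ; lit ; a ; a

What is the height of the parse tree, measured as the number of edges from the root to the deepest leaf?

5

[Seq [X lit] ; [Seq [X lit] ; [Seq [X a] ; [Seq [X a]]]]]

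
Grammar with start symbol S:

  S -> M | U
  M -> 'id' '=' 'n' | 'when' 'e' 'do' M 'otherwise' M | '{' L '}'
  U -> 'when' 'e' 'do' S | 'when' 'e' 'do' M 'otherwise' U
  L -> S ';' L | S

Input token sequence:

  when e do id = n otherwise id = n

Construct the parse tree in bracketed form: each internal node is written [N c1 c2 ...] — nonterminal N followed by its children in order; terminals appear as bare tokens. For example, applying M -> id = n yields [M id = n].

S
M
when e do M otherwise M
when e do id = n otherwise M
when e do id = n otherwise id = n

[S [M when e do [M id = n] otherwise [M id = n]]]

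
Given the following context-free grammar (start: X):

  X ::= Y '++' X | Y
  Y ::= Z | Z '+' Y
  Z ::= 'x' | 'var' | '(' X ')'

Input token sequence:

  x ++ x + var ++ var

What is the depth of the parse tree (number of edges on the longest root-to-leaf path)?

5

[X [Y [Z x]] ++ [X [Y [Z x] + [Y [Z var]]] ++ [X [Y [Z var]]]]]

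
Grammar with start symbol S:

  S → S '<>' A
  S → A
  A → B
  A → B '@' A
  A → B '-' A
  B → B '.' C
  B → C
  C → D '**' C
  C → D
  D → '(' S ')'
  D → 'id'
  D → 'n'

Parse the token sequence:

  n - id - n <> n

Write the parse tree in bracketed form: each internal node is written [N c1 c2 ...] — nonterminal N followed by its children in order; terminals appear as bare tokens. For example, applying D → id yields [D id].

[S [S [A [B [C [D n]]] - [A [B [C [D id]]] - [A [B [C [D n]]]]]]] <> [A [B [C [D n]]]]]

S
S <> A
A <> A
B - A <> A
C - A <> A
D - A <> A
n - A <> A
n - B - A <> A
n - C - A <> A
n - D - A <> A
n - id - A <> A
n - id - B <> A
n - id - C <> A
n - id - D <> A
n - id - n <> A
n - id - n <> B
n - id - n <> C
n - id - n <> D
n - id - n <> n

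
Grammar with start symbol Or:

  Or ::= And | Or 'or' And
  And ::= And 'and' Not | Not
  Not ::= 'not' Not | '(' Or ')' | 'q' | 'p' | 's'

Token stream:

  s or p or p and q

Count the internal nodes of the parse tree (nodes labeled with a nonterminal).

11

[Or [Or [Or [And [Not s]]] or [And [Not p]]] or [And [And [Not p]] and [Not q]]]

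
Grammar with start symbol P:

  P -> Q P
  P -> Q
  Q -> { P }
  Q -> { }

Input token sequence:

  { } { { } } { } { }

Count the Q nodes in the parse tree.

5

[P [Q { }] [P [Q { [P [Q { }]] }] [P [Q { }] [P [Q { }]]]]]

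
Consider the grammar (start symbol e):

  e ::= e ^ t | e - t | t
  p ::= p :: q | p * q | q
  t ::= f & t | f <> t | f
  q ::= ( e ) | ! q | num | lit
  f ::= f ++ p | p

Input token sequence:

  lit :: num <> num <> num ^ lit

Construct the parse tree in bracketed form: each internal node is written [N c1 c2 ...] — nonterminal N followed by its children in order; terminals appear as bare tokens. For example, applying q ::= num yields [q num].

[e [e [t [f [p [p [q lit]] :: [q num]]] <> [t [f [p [q num]]] <> [t [f [p [q num]]]]]]] ^ [t [f [p [q lit]]]]]

e
e ^ t
t ^ t
f <> t ^ t
p <> t ^ t
p :: q <> t ^ t
q :: q <> t ^ t
lit :: q <> t ^ t
lit :: num <> t ^ t
lit :: num <> f <> t ^ t
lit :: num <> p <> t ^ t
lit :: num <> q <> t ^ t
lit :: num <> num <> t ^ t
lit :: num <> num <> f ^ t
lit :: num <> num <> p ^ t
lit :: num <> num <> q ^ t
lit :: num <> num <> num ^ t
lit :: num <> num <> num ^ f
lit :: num <> num <> num ^ p
lit :: num <> num <> num ^ q
lit :: num <> num <> num ^ lit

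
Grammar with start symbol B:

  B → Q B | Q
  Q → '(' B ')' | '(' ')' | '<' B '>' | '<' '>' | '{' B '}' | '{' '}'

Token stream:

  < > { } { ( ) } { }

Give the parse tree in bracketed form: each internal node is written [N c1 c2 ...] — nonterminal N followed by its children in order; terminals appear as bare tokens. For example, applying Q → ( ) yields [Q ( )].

[B [Q < >] [B [Q { }] [B [Q { [B [Q ( )]] }] [B [Q { }]]]]]

B
Q B
< > B
< > Q B
< > { } B
< > { } Q B
< > { } { B } B
< > { } { Q } B
< > { } { ( ) } B
< > { } { ( ) } Q
< > { } { ( ) } { }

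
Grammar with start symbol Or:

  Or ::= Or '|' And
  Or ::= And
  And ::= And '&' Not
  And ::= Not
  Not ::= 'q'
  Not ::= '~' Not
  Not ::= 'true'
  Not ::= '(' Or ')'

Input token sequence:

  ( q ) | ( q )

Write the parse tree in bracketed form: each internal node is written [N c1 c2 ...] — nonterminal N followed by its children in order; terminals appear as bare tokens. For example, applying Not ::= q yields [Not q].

Or
Or | And
And | And
Not | And
( Or ) | And
( And ) | And
( Not ) | And
( q ) | And
( q ) | Not
( q ) | ( Or )
( q ) | ( And )
( q ) | ( Not )
( q ) | ( q )

[Or [Or [And [Not ( [Or [And [Not q]]] )]]] | [And [Not ( [Or [And [Not q]]] )]]]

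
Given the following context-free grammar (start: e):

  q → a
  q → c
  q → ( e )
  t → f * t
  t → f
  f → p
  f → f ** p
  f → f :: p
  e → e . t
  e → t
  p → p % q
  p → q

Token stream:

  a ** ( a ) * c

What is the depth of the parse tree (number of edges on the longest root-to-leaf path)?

10

[e [t [f [f [p [q a]]] ** [p [q ( [e [t [f [p [q a]]]]] )]]] * [t [f [p [q c]]]]]]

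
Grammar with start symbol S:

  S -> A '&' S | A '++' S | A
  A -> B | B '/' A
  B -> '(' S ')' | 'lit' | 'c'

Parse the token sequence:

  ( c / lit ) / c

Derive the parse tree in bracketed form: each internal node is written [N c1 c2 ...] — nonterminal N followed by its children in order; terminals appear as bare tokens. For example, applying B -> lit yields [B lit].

[S [A [B ( [S [A [B c] / [A [B lit]]]] )] / [A [B c]]]]

S
A
B / A
( S ) / A
( A ) / A
( B / A ) / A
( c / A ) / A
( c / B ) / A
( c / lit ) / A
( c / lit ) / B
( c / lit ) / c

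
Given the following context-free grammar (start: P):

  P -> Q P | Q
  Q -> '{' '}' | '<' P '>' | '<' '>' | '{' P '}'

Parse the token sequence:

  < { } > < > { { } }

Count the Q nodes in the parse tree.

[P [Q < [P [Q { }]] >] [P [Q < >] [P [Q { [P [Q { }]] }]]]]

5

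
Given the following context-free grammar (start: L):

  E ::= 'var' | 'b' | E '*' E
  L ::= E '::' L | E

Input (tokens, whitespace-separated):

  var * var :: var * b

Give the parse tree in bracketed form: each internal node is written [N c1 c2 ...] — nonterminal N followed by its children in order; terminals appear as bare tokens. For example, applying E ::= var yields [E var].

[L [E [E var] * [E var]] :: [L [E [E var] * [E b]]]]

L
E :: L
E * E :: L
var * E :: L
var * var :: L
var * var :: E
var * var :: E * E
var * var :: var * E
var * var :: var * b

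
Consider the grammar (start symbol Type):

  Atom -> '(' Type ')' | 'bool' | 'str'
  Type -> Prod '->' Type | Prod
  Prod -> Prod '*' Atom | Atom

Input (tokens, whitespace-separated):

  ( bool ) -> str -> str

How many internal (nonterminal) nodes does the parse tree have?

12

[Type [Prod [Atom ( [Type [Prod [Atom bool]]] )]] -> [Type [Prod [Atom str]] -> [Type [Prod [Atom str]]]]]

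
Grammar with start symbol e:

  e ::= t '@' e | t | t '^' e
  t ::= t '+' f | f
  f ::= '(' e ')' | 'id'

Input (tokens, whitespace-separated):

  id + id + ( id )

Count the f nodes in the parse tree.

[e [t [t [t [f id]] + [f id]] + [f ( [e [t [f id]]] )]]]

4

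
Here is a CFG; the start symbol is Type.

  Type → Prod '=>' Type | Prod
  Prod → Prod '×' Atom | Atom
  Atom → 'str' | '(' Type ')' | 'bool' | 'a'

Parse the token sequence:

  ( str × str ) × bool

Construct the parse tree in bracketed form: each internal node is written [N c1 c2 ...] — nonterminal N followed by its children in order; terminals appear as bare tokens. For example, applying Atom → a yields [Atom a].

[Type [Prod [Prod [Atom ( [Type [Prod [Prod [Atom str]] × [Atom str]]] )]] × [Atom bool]]]

Type
Prod
Prod × Atom
Atom × Atom
( Type ) × Atom
( Prod ) × Atom
( Prod × Atom ) × Atom
( Atom × Atom ) × Atom
( str × Atom ) × Atom
( str × str ) × Atom
( str × str ) × bool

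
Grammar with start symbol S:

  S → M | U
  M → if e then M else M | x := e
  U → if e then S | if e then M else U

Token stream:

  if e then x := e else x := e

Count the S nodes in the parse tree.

[S [M if e then [M x := e] else [M x := e]]]

1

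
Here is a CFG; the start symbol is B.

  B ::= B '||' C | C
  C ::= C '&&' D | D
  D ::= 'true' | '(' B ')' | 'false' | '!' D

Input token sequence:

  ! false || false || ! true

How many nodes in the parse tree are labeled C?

[B [B [B [C [D ! [D false]]]] || [C [D false]]] || [C [D ! [D true]]]]

3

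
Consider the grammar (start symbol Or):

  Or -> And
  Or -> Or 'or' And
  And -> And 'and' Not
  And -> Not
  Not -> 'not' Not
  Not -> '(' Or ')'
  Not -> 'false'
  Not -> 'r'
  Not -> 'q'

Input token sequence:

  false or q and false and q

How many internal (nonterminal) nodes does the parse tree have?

[Or [Or [And [Not false]]] or [And [And [And [Not q]] and [Not false]] and [Not q]]]

10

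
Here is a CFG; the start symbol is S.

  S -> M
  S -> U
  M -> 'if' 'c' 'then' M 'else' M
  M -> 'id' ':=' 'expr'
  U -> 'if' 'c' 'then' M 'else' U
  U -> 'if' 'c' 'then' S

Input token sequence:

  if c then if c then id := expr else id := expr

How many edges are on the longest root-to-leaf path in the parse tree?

5

[S [U if c then [S [M if c then [M id := expr] else [M id := expr]]]]]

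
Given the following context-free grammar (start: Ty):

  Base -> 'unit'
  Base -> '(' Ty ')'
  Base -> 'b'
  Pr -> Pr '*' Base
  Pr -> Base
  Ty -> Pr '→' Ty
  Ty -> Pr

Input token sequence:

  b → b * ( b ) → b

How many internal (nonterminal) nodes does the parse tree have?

[Ty [Pr [Base b]] → [Ty [Pr [Pr [Base b]] * [Base ( [Ty [Pr [Base b]]] )]] → [Ty [Pr [Base b]]]]]

14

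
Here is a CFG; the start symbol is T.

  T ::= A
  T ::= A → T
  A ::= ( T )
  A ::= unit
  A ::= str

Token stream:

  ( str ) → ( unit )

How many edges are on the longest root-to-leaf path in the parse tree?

[T [A ( [T [A str]] )] → [T [A ( [T [A unit]] )]]]

5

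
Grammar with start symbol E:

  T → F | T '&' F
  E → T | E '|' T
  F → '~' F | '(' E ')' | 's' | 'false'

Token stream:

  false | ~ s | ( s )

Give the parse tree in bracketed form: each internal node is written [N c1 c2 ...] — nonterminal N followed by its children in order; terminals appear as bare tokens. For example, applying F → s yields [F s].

[E [E [E [T [F false]]] | [T [F ~ [F s]]]] | [T [F ( [E [T [F s]]] )]]]

E
E | T
E | T | T
T | T | T
F | T | T
false | T | T
false | F | T
false | ~ F | T
false | ~ s | T
false | ~ s | F
false | ~ s | ( E )
false | ~ s | ( T )
false | ~ s | ( F )
false | ~ s | ( s )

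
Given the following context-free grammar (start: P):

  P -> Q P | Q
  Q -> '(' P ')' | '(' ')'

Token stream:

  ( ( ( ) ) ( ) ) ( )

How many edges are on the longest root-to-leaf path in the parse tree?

6

[P [Q ( [P [Q ( [P [Q ( )]] )] [P [Q ( )]]] )] [P [Q ( )]]]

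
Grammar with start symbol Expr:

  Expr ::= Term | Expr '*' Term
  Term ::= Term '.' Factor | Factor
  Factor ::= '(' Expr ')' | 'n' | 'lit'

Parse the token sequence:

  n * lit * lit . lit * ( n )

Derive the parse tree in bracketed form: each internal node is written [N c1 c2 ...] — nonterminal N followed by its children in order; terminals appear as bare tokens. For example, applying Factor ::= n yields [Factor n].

Expr
Expr * Term
Expr * Term * Term
Expr * Term * Term * Term
Term * Term * Term * Term
Factor * Term * Term * Term
n * Term * Term * Term
n * Factor * Term * Term
n * lit * Term * Term
n * lit * Term . Factor * Term
n * lit * Factor . Factor * Term
n * lit * lit . Factor * Term
n * lit * lit . lit * Term
n * lit * lit . lit * Factor
n * lit * lit . lit * ( Expr )
n * lit * lit . lit * ( Term )
n * lit * lit . lit * ( Factor )
n * lit * lit . lit * ( n )

[Expr [Expr [Expr [Expr [Term [Factor n]]] * [Term [Factor lit]]] * [Term [Term [Factor lit]] . [Factor lit]]] * [Term [Factor ( [Expr [Term [Factor n]]] )]]]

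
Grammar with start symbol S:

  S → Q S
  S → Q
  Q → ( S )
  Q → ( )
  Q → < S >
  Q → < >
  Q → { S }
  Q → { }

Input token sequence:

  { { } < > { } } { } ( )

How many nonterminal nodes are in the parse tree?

[S [Q { [S [Q { }] [S [Q < >] [S [Q { }]]]] }] [S [Q { }] [S [Q ( )]]]]

12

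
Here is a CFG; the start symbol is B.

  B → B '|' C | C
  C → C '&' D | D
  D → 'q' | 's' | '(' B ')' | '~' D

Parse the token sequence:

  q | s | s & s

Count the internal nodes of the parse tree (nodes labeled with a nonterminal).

11

[B [B [B [C [D q]]] | [C [D s]]] | [C [C [D s]] & [D s]]]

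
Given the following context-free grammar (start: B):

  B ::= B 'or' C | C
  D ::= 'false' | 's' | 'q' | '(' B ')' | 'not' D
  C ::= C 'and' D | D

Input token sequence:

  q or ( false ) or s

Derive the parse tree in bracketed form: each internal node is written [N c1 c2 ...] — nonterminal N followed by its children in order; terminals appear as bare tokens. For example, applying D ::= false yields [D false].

B
B or C
B or C or C
C or C or C
D or C or C
q or C or C
q or D or C
q or ( B ) or C
q or ( C ) or C
q or ( D ) or C
q or ( false ) or C
q or ( false ) or D
q or ( false ) or s

[B [B [B [C [D q]]] or [C [D ( [B [C [D false]]] )]]] or [C [D s]]]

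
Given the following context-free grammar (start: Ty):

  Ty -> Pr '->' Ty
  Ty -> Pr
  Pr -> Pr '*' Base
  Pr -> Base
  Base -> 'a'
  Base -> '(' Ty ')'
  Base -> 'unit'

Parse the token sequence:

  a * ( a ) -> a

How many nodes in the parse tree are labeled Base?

[Ty [Pr [Pr [Base a]] * [Base ( [Ty [Pr [Base a]]] )]] -> [Ty [Pr [Base a]]]]

4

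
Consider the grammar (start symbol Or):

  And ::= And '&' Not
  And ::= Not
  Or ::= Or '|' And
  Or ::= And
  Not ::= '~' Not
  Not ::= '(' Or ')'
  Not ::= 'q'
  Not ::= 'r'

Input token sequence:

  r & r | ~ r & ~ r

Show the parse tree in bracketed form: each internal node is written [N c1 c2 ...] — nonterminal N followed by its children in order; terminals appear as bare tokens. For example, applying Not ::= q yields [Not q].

Or
Or | And
And | And
And & Not | And
Not & Not | And
r & Not | And
r & r | And
r & r | And & Not
r & r | Not & Not
r & r | ~ Not & Not
r & r | ~ r & Not
r & r | ~ r & ~ Not
r & r | ~ r & ~ r

[Or [Or [And [And [Not r]] & [Not r]]] | [And [And [Not ~ [Not r]]] & [Not ~ [Not r]]]]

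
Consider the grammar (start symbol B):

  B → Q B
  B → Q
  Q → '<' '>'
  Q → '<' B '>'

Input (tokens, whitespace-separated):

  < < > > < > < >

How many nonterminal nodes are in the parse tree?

8

[B [Q < [B [Q < >]] >] [B [Q < >] [B [Q < >]]]]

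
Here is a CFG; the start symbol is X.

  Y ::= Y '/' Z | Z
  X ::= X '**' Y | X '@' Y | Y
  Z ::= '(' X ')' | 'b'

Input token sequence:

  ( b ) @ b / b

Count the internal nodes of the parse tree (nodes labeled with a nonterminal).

[X [X [Y [Z ( [X [Y [Z b]]] )]]] @ [Y [Y [Z b]] / [Z b]]]

11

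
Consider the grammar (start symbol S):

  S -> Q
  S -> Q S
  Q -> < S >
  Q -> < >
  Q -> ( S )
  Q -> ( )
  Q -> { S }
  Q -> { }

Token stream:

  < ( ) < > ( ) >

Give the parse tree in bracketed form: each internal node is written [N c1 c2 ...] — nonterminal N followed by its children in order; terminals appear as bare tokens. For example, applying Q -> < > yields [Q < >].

S
Q
< S >
< Q S >
< ( ) S >
< ( ) Q S >
< ( ) < > S >
< ( ) < > Q >
< ( ) < > ( ) >

[S [Q < [S [Q ( )] [S [Q < >] [S [Q ( )]]]] >]]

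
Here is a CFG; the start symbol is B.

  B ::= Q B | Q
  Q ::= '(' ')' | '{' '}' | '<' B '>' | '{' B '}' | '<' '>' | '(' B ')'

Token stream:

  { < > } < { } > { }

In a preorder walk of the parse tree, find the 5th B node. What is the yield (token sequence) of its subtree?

[B [Q { [B [Q < >]] }] [B [Q < [B [Q { }]] >] [B [Q { }]]]]

{ }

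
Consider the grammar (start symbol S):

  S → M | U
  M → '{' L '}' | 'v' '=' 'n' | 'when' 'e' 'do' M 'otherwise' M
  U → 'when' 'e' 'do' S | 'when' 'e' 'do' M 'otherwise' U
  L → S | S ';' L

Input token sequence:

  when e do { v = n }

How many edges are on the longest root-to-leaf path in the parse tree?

[S [U when e do [S [M { [L [S [M v = n]]] }]]]]

7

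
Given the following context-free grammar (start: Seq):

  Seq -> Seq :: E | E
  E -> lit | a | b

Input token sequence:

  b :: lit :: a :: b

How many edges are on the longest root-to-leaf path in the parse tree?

[Seq [Seq [Seq [Seq [E b]] :: [E lit]] :: [E a]] :: [E b]]

5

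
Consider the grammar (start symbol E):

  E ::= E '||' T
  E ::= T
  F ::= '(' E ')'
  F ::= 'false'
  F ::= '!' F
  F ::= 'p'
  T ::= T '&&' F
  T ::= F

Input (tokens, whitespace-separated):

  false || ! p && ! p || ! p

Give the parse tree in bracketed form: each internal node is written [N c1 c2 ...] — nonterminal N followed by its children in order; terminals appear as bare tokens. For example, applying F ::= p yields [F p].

E
E || T
E || T || T
T || T || T
F || T || T
false || T || T
false || T && F || T
false || F && F || T
false || ! F && F || T
false || ! p && F || T
false || ! p && ! F || T
false || ! p && ! p || T
false || ! p && ! p || F
false || ! p && ! p || ! F
false || ! p && ! p || ! p

[E [E [E [T [F false]]] || [T [T [F ! [F p]]] && [F ! [F p]]]] || [T [F ! [F p]]]]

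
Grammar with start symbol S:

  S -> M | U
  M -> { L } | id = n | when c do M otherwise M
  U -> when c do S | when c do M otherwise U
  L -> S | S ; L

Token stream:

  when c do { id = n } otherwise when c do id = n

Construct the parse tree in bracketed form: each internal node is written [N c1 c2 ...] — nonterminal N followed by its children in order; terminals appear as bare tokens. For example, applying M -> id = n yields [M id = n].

S
U
when c do M otherwise U
when c do { L } otherwise U
when c do { S } otherwise U
when c do { M } otherwise U
when c do { id = n } otherwise U
when c do { id = n } otherwise when c do S
when c do { id = n } otherwise when c do M
when c do { id = n } otherwise when c do id = n

[S [U when c do [M { [L [S [M id = n]]] }] otherwise [U when c do [S [M id = n]]]]]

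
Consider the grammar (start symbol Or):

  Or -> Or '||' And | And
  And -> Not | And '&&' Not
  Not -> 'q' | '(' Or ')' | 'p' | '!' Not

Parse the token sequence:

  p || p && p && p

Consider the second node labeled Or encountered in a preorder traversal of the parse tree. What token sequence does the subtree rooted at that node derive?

p

[Or [Or [And [Not p]]] || [And [And [And [Not p]] && [Not p]] && [Not p]]]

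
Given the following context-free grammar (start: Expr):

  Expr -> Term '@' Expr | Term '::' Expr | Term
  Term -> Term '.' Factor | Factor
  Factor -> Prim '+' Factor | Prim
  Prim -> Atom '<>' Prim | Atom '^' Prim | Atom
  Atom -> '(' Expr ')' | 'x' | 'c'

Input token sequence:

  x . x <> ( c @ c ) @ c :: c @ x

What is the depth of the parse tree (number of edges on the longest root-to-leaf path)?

12

[Expr [Term [Term [Factor [Prim [Atom x]]]] . [Factor [Prim [Atom x] <> [Prim [Atom ( [Expr [Term [Factor [Prim [Atom c]]]] @ [Expr [Term [Factor [Prim [Atom c]]]]]] )]]]]] @ [Expr [Term [Factor [Prim [Atom c]]]] :: [Expr [Term [Factor [Prim [Atom c]]]] @ [Expr [Term [Factor [Prim [Atom x]]]]]]]]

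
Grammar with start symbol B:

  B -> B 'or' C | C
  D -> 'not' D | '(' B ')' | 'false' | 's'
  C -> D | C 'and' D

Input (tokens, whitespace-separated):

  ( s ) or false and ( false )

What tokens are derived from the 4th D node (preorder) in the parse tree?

( false )

[B [B [C [D ( [B [C [D s]]] )]]] or [C [C [D false]] and [D ( [B [C [D false]]] )]]]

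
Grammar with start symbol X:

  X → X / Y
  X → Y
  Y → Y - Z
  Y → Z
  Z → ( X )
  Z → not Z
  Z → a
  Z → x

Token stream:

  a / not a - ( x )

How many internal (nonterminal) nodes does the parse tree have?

[X [X [Y [Z a]]] / [Y [Y [Z not [Z a]]] - [Z ( [X [Y [Z x]]] )]]]

12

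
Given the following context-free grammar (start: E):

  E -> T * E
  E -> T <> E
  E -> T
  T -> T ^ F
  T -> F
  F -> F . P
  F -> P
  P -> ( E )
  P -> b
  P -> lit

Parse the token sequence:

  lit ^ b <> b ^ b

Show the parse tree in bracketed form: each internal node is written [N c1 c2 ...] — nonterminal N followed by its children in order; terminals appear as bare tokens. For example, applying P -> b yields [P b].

[E [T [T [F [P lit]]] ^ [F [P b]]] <> [E [T [T [F [P b]]] ^ [F [P b]]]]]

E
T <> E
T ^ F <> E
F ^ F <> E
P ^ F <> E
lit ^ F <> E
lit ^ P <> E
lit ^ b <> E
lit ^ b <> T
lit ^ b <> T ^ F
lit ^ b <> F ^ F
lit ^ b <> P ^ F
lit ^ b <> b ^ F
lit ^ b <> b ^ P
lit ^ b <> b ^ b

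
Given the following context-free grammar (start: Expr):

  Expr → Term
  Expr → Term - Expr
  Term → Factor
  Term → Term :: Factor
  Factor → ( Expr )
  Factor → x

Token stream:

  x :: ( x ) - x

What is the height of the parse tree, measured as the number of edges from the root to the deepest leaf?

[Expr [Term [Term [Factor x]] :: [Factor ( [Expr [Term [Factor x]]] )]] - [Expr [Term [Factor x]]]]

6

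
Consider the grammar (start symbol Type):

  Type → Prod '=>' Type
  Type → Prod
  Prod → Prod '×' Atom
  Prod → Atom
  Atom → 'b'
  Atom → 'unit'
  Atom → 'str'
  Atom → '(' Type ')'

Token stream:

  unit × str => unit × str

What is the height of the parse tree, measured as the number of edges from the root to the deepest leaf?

[Type [Prod [Prod [Atom unit]] × [Atom str]] => [Type [Prod [Prod [Atom unit]] × [Atom str]]]]

5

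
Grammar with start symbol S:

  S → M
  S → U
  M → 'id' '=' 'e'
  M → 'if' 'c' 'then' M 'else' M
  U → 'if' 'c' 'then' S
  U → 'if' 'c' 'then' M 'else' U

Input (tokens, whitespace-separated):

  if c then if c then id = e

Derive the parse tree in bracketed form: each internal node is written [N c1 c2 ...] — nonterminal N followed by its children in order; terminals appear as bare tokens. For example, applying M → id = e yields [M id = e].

S
U
if c then S
if c then U
if c then if c then S
if c then if c then M
if c then if c then id = e

[S [U if c then [S [U if c then [S [M id = e]]]]]]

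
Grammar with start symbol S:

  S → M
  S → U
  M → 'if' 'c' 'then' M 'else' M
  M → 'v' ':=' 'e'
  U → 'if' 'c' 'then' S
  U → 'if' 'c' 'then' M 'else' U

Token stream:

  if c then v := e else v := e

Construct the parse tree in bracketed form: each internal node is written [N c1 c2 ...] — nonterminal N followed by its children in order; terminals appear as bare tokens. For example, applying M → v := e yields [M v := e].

[S [M if c then [M v := e] else [M v := e]]]

S
M
if c then M else M
if c then v := e else M
if c then v := e else v := e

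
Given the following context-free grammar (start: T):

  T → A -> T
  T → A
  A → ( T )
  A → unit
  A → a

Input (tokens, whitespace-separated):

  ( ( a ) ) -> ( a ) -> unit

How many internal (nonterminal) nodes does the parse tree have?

[T [A ( [T [A ( [T [A a]] )]] )] -> [T [A ( [T [A a]] )] -> [T [A unit]]]]

12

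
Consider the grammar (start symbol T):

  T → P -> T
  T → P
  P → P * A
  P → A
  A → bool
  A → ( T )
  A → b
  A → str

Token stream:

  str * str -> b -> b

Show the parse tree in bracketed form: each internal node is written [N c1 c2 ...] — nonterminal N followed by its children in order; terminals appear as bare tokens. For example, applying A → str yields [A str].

T
P -> T
P * A -> T
A * A -> T
str * A -> T
str * str -> T
str * str -> P -> T
str * str -> A -> T
str * str -> b -> T
str * str -> b -> P
str * str -> b -> A
str * str -> b -> b

[T [P [P [A str]] * [A str]] -> [T [P [A b]] -> [T [P [A b]]]]]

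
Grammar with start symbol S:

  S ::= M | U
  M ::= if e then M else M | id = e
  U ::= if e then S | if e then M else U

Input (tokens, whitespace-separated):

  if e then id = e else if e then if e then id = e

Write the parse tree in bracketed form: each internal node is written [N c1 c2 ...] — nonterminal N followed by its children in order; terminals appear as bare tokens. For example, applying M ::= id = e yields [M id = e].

S
U
if e then M else U
if e then id = e else U
if e then id = e else if e then S
if e then id = e else if e then U
if e then id = e else if e then if e then S
if e then id = e else if e then if e then M
if e then id = e else if e then if e then id = e

[S [U if e then [M id = e] else [U if e then [S [U if e then [S [M id = e]]]]]]]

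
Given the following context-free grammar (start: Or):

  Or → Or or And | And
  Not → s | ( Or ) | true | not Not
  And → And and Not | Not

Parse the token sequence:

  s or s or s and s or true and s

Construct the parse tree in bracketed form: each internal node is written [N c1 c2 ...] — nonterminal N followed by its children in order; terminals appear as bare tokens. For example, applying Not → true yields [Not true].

Or
Or or And
Or or And or And
Or or And or And or And
And or And or And or And
Not or And or And or And
s or And or And or And
s or Not or And or And
s or s or And or And
s or s or And and Not or And
s or s or Not and Not or And
s or s or s and Not or And
s or s or s and s or And
s or s or s and s or And and Not
s or s or s and s or Not and Not
s or s or s and s or true and Not
s or s or s and s or true and s

[Or [Or [Or [Or [And [Not s]]] or [And [Not s]]] or [And [And [Not s]] and [Not s]]] or [And [And [Not true]] and [Not s]]]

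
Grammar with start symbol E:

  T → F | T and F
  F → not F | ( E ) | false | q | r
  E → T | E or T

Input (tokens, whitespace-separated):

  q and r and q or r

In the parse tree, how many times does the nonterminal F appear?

[E [E [T [T [T [F q]] and [F r]] and [F q]]] or [T [F r]]]

4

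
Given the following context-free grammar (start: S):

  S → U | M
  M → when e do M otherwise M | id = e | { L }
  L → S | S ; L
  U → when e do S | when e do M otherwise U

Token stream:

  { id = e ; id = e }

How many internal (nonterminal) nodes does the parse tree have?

8

[S [M { [L [S [M id = e]] ; [L [S [M id = e]]]] }]]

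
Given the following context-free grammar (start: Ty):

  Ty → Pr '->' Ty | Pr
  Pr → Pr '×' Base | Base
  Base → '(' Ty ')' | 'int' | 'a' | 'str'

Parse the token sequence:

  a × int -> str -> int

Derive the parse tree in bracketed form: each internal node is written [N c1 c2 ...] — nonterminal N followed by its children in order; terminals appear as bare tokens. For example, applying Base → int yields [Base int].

[Ty [Pr [Pr [Base a]] × [Base int]] -> [Ty [Pr [Base str]] -> [Ty [Pr [Base int]]]]]

Ty
Pr -> Ty
Pr × Base -> Ty
Base × Base -> Ty
a × Base -> Ty
a × int -> Ty
a × int -> Pr -> Ty
a × int -> Base -> Ty
a × int -> str -> Ty
a × int -> str -> Pr
a × int -> str -> Base
a × int -> str -> int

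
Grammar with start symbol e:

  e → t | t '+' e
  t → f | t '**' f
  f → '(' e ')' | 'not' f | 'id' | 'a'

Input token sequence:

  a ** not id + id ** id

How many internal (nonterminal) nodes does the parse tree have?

[e [t [t [f a]] ** [f not [f id]]] + [e [t [t [f id]] ** [f id]]]]

11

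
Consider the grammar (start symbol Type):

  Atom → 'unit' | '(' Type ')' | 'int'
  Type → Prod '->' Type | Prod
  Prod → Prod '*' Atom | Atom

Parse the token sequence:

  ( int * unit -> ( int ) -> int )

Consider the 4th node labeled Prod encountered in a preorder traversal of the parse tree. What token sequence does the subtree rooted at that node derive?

( int )

[Type [Prod [Atom ( [Type [Prod [Prod [Atom int]] * [Atom unit]] -> [Type [Prod [Atom ( [Type [Prod [Atom int]]] )]] -> [Type [Prod [Atom int]]]]] )]]]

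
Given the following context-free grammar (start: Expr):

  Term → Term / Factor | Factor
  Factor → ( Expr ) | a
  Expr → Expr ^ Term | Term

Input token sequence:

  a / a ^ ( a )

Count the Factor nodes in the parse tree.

4

[Expr [Expr [Term [Term [Factor a]] / [Factor a]]] ^ [Term [Factor ( [Expr [Term [Factor a]]] )]]]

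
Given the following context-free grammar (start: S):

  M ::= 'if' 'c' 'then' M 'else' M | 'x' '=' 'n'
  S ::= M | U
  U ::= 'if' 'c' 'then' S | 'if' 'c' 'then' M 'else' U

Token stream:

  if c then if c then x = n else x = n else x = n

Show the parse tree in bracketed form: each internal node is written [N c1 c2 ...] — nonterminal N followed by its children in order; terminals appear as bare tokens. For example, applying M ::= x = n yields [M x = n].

[S [M if c then [M if c then [M x = n] else [M x = n]] else [M x = n]]]

S
M
if c then M else M
if c then if c then M else M else M
if c then if c then x = n else M else M
if c then if c then x = n else x = n else M
if c then if c then x = n else x = n else x = n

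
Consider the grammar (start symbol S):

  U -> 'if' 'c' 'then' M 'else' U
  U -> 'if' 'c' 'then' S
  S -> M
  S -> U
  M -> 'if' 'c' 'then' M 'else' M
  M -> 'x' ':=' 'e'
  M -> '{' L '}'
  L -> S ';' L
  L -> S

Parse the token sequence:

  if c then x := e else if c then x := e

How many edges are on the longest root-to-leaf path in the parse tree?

5

[S [U if c then [M x := e] else [U if c then [S [M x := e]]]]]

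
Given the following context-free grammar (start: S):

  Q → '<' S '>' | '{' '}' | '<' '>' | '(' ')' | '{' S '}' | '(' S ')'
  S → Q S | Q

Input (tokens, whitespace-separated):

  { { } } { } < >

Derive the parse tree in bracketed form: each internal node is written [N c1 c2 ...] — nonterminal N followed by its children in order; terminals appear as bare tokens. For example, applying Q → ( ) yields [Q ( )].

[S [Q { [S [Q { }]] }] [S [Q { }] [S [Q < >]]]]

S
Q S
{ S } S
{ Q } S
{ { } } S
{ { } } Q S
{ { } } { } S
{ { } } { } Q
{ { } } { } < >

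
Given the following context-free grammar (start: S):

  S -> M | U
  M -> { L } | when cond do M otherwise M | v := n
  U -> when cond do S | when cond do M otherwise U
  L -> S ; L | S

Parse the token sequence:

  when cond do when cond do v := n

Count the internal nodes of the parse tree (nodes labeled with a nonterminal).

[S [U when cond do [S [U when cond do [S [M v := n]]]]]]

6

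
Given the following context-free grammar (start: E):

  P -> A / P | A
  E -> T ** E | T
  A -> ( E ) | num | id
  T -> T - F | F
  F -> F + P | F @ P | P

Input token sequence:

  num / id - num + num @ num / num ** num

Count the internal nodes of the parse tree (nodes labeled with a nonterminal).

24

[E [T [T [F [P [A num] / [P [A id]]]]] - [F [F [F [P [A num]]] + [P [A num]]] @ [P [A num] / [P [A num]]]]] ** [E [T [F [P [A num]]]]]]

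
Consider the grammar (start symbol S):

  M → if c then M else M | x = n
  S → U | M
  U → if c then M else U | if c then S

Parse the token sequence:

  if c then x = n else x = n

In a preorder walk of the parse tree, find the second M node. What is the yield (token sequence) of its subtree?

x = n

[S [M if c then [M x = n] else [M x = n]]]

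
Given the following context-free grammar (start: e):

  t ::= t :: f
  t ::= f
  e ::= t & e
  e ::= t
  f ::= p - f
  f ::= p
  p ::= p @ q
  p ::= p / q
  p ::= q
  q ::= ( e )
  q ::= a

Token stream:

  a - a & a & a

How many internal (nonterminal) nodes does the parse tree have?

18

[e [t [f [p [q a]] - [f [p [q a]]]]] & [e [t [f [p [q a]]]] & [e [t [f [p [q a]]]]]]]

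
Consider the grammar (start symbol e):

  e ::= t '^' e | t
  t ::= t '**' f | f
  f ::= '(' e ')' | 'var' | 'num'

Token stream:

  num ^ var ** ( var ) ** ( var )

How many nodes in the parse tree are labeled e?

4

[e [t [f num]] ^ [e [t [t [t [f var]] ** [f ( [e [t [f var]]] )]] ** [f ( [e [t [f var]]] )]]]]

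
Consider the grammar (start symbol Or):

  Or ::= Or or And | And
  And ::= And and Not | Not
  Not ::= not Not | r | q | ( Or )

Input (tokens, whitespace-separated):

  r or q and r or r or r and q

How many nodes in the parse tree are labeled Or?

[Or [Or [Or [Or [And [Not r]]] or [And [And [Not q]] and [Not r]]] or [And [Not r]]] or [And [And [Not r]] and [Not q]]]

4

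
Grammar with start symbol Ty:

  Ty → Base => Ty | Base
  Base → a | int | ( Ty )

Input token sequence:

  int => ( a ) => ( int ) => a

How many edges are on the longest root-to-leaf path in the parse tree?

6

[Ty [Base int] => [Ty [Base ( [Ty [Base a]] )] => [Ty [Base ( [Ty [Base int]] )] => [Ty [Base a]]]]]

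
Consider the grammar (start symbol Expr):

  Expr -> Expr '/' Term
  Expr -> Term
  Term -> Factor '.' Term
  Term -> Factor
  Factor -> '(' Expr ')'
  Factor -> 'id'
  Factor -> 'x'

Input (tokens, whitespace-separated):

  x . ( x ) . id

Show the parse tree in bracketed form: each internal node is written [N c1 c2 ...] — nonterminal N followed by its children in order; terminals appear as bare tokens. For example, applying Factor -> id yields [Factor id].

Expr
Term
Factor . Term
x . Term
x . Factor . Term
x . ( Expr ) . Term
x . ( Term ) . Term
x . ( Factor ) . Term
x . ( x ) . Term
x . ( x ) . Factor
x . ( x ) . id

[Expr [Term [Factor x] . [Term [Factor ( [Expr [Term [Factor x]]] )] . [Term [Factor id]]]]]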